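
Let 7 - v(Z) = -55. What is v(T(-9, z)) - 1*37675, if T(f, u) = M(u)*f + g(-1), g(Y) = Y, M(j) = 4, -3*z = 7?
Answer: -37613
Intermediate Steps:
z = -7/3 (z = -⅓*7 = -7/3 ≈ -2.3333)
T(f, u) = -1 + 4*f (T(f, u) = 4*f - 1 = -1 + 4*f)
v(Z) = 62 (v(Z) = 7 - 1*(-55) = 7 + 55 = 62)
v(T(-9, z)) - 1*37675 = 62 - 1*37675 = 62 - 37675 = -37613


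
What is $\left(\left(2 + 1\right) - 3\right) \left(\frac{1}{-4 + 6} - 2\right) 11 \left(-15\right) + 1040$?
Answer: $1040$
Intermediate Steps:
$\left(\left(2 + 1\right) - 3\right) \left(\frac{1}{-4 + 6} - 2\right) 11 \left(-15\right) + 1040 = \left(3 - 3\right) \left(\frac{1}{2} - 2\right) 11 \left(-15\right) + 1040 = 0 \left(\frac{1}{2} - 2\right) 11 \left(-15\right) + 1040 = 0 \left(- \frac{3}{2}\right) 11 \left(-15\right) + 1040 = 0 \cdot 11 \left(-15\right) + 1040 = 0 \left(-15\right) + 1040 = 0 + 1040 = 1040$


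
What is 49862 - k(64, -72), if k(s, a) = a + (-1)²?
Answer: 49933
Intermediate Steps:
k(s, a) = 1 + a (k(s, a) = a + 1 = 1 + a)
49862 - k(64, -72) = 49862 - (1 - 72) = 49862 - 1*(-71) = 49862 + 71 = 49933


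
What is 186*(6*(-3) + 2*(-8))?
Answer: -6324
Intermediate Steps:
186*(6*(-3) + 2*(-8)) = 186*(-18 - 16) = 186*(-34) = -6324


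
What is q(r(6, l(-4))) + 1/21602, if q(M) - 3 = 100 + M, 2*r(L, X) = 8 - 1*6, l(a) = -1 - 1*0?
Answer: 2246609/21602 ≈ 104.00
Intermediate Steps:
l(a) = -1 (l(a) = -1 + 0 = -1)
r(L, X) = 1 (r(L, X) = (8 - 1*6)/2 = (8 - 6)/2 = (1/2)*2 = 1)
q(M) = 103 + M (q(M) = 3 + (100 + M) = 103 + M)
q(r(6, l(-4))) + 1/21602 = (103 + 1) + 1/21602 = 104 + 1/21602 = 2246609/21602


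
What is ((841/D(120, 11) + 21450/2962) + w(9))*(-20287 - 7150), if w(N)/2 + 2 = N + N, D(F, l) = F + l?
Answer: -243060212576/194011 ≈ -1.2528e+6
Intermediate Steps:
w(N) = -4 + 4*N (w(N) = -4 + 2*(N + N) = -4 + 2*(2*N) = -4 + 4*N)
((841/D(120, 11) + 21450/2962) + w(9))*(-20287 - 7150) = ((841/(120 + 11) + 21450/2962) + (-4 + 4*9))*(-20287 - 7150) = ((841/131 + 21450*(1/2962)) + (-4 + 36))*(-27437) = ((841*(1/131) + 10725/1481) + 32)*(-27437) = ((841/131 + 10725/1481) + 32)*(-27437) = (2650496/194011 + 32)*(-27437) = (8858848/194011)*(-27437) = -243060212576/194011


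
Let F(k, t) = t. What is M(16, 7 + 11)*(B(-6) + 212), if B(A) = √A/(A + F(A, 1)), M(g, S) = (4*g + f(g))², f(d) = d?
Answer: 1356800 - 1280*I*√6 ≈ 1.3568e+6 - 3135.3*I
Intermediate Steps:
M(g, S) = 25*g² (M(g, S) = (4*g + g)² = (5*g)² = 25*g²)
B(A) = √A/(1 + A) (B(A) = √A/(A + 1) = √A/(1 + A))
M(16, 7 + 11)*(B(-6) + 212) = (25*16²)*(√(-6)/(1 - 6) + 212) = (25*256)*((I*√6)/(-5) + 212) = 6400*((I*√6)*(-⅕) + 212) = 6400*(-I*√6/5 + 212) = 6400*(212 - I*√6/5) = 1356800 - 1280*I*√6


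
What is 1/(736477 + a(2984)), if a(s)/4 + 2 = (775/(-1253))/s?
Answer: 934738/688405559347 ≈ 1.3578e-6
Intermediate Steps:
a(s) = -8 - 3100/(1253*s) (a(s) = -8 + 4*((775/(-1253))/s) = -8 + 4*((775*(-1/1253))/s) = -8 + 4*(-775/(1253*s)) = -8 - 3100/(1253*s))
1/(736477 + a(2984)) = 1/(736477 + (-8 - 3100/1253/2984)) = 1/(736477 + (-8 - 3100/1253*1/2984)) = 1/(736477 + (-8 - 775/934738)) = 1/(736477 - 7478679/934738) = 1/(688405559347/934738) = 934738/688405559347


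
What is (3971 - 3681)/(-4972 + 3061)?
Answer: -290/1911 ≈ -0.15175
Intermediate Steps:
(3971 - 3681)/(-4972 + 3061) = 290/(-1911) = 290*(-1/1911) = -290/1911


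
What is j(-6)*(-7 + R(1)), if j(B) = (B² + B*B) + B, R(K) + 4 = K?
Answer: -660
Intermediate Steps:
R(K) = -4 + K
j(B) = B + 2*B² (j(B) = (B² + B²) + B = 2*B² + B = B + 2*B²)
j(-6)*(-7 + R(1)) = (-6*(1 + 2*(-6)))*(-7 + (-4 + 1)) = (-6*(1 - 12))*(-7 - 3) = -6*(-11)*(-10) = 66*(-10) = -660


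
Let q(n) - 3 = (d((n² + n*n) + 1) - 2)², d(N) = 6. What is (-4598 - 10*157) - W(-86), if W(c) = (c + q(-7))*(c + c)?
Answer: -17692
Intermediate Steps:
q(n) = 19 (q(n) = 3 + (6 - 2)² = 3 + 4² = 3 + 16 = 19)
W(c) = 2*c*(19 + c) (W(c) = (c + 19)*(c + c) = (19 + c)*(2*c) = 2*c*(19 + c))
(-4598 - 10*157) - W(-86) = (-4598 - 10*157) - 2*(-86)*(19 - 86) = (-4598 - 1570) - 2*(-86)*(-67) = -6168 - 1*11524 = -6168 - 11524 = -17692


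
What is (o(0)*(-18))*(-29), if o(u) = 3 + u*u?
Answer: 1566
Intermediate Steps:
o(u) = 3 + u²
(o(0)*(-18))*(-29) = ((3 + 0²)*(-18))*(-29) = ((3 + 0)*(-18))*(-29) = (3*(-18))*(-29) = -54*(-29) = 1566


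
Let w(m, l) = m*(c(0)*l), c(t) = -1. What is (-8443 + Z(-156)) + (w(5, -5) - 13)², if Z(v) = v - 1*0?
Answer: -8455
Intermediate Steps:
Z(v) = v (Z(v) = v + 0 = v)
w(m, l) = -l*m (w(m, l) = m*(-l) = -l*m)
(-8443 + Z(-156)) + (w(5, -5) - 13)² = (-8443 - 156) + (-1*(-5)*5 - 13)² = -8599 + (25 - 13)² = -8599 + 12² = -8599 + 144 = -8455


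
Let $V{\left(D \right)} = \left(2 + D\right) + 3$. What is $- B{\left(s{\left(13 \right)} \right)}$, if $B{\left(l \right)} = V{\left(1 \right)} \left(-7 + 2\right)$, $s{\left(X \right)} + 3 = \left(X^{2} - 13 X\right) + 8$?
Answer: $30$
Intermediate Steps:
$s{\left(X \right)} = 5 + X^{2} - 13 X$ ($s{\left(X \right)} = -3 + \left(\left(X^{2} - 13 X\right) + 8\right) = -3 + \left(8 + X^{2} - 13 X\right) = 5 + X^{2} - 13 X$)
$V{\left(D \right)} = 5 + D$
$B{\left(l \right)} = -30$ ($B{\left(l \right)} = \left(5 + 1\right) \left(-7 + 2\right) = 6 \left(-5\right) = -30$)
$- B{\left(s{\left(13 \right)} \right)} = \left(-1\right) \left(-30\right) = 30$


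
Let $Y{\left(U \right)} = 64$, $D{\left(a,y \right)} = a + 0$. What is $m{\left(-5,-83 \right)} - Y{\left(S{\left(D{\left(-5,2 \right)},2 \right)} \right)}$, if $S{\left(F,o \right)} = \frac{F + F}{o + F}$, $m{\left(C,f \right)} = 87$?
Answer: $23$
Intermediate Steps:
$D{\left(a,y \right)} = a$
$S{\left(F,o \right)} = \frac{2 F}{F + o}$
$m{\left(-5,-83 \right)} - Y{\left(S{\left(D{\left(-5,2 \right)},2 \right)} \right)} = 87 - 64 = 23$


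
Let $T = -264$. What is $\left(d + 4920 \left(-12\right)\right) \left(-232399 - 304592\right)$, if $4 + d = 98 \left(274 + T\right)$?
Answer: $31179845424$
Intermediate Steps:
$d = 976$ ($d = -4 + 98 \left(274 - 264\right) = -4 + 98 \cdot 10 = -4 + 980 = 976$)
$\left(d + 4920 \left(-12\right)\right) \left(-232399 - 304592\right) = \left(976 + 4920 \left(-12\right)\right) \left(-232399 - 304592\right) = \left(976 - 59040\right) \left(-536991\right) = \left(-58064\right) \left(-536991\right) = 31179845424$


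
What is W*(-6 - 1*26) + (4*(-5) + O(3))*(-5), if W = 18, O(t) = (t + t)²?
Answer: -656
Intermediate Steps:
O(t) = 4*t² (O(t) = (2*t)² = 4*t²)
W*(-6 - 1*26) + (4*(-5) + O(3))*(-5) = 18*(-6 - 1*26) + (4*(-5) + 4*3²)*(-5) = 18*(-6 - 26) + (-20 + 4*9)*(-5) = 18*(-32) + (-20 + 36)*(-5) = -576 + 16*(-5) = -576 - 80 = -656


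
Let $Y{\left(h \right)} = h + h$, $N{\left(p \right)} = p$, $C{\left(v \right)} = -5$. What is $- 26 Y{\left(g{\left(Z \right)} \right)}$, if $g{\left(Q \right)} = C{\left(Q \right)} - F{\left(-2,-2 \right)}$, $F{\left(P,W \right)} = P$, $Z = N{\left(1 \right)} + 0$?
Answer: $156$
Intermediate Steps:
$Z = 1$ ($Z = 1 + 0 = 1$)
$g{\left(Q \right)} = -3$ ($g{\left(Q \right)} = -5 - -2 = -5 + 2 = -3$)
$Y{\left(h \right)} = 2 h$
$- 26 Y{\left(g{\left(Z \right)} \right)} = - 26 \cdot 2 \left(-3\right) = \left(-26\right) \left(-6\right) = 156$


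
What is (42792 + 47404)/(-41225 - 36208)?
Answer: -90196/77433 ≈ -1.1648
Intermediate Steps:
(42792 + 47404)/(-41225 - 36208) = 90196/(-77433) = 90196*(-1/77433) = -90196/77433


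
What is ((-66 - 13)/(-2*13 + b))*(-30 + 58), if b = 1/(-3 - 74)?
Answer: 170324/2003 ≈ 85.034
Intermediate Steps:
b = -1/77 (b = 1/(-77) = -1/77 ≈ -0.012987)
((-66 - 13)/(-2*13 + b))*(-30 + 58) = ((-66 - 13)/(-2*13 - 1/77))*(-30 + 58) = -79/(-26 - 1/77)*28 = -79/(-2003/77)*28 = -79*(-77/2003)*28 = (6083/2003)*28 = 170324/2003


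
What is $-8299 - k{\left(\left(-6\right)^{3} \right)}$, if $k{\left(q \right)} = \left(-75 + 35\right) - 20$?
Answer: $-8239$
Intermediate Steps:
$k{\left(q \right)} = -60$ ($k{\left(q \right)} = -40 - 20 = -60$)
$-8299 - k{\left(\left(-6\right)^{3} \right)} = -8299 - -60 = -8299 + 60 = -8239$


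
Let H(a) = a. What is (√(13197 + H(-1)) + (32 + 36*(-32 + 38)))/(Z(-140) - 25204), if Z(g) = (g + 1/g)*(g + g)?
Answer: 124/6999 + √3299/6999 ≈ 0.025923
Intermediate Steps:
Z(g) = 2*g*(g + 1/g) (Z(g) = (g + 1/g)*(2*g) = 2*g*(g + 1/g))
(√(13197 + H(-1)) + (32 + 36*(-32 + 38)))/(Z(-140) - 25204) = (√(13197 - 1) + (32 + 36*(-32 + 38)))/((2 + 2*(-140)²) - 25204) = (√13196 + (32 + 36*6))/((2 + 2*19600) - 25204) = (2*√3299 + (32 + 216))/((2 + 39200) - 25204) = (2*√3299 + 248)/(39202 - 25204) = (248 + 2*√3299)/13998 = (248 + 2*√3299)*(1/13998) = 124/6999 + √3299/6999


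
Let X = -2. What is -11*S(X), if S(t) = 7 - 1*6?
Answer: -11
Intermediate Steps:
S(t) = 1 (S(t) = 7 - 6 = 1)
-11*S(X) = -11*1 = -11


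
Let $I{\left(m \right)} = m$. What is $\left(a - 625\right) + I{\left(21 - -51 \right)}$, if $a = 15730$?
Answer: $15177$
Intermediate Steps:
$\left(a - 625\right) + I{\left(21 - -51 \right)} = \left(15730 - 625\right) + \left(21 - -51\right) = 15105 + \left(21 + 51\right) = 15105 + 72 = 15177$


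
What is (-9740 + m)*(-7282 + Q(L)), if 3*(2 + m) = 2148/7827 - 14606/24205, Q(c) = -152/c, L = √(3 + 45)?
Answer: 13440149804680808/189452535 + 70135360145272*√3/568357605 ≈ 7.1156e+7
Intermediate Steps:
L = 4*√3 (L = √48 = 4*√3 ≈ 6.9282)
m = -399681344/189452535 (m = -2 + (2148/7827 - 14606/24205)/3 = -2 + (2148*(1/7827) - 14606*1/24205)/3 = -2 + (716/2609 - 14606/24205)/3 = -2 + (⅓)*(-20776274/63150845) = -2 - 20776274/189452535 = -399681344/189452535 ≈ -2.1097)
(-9740 + m)*(-7282 + Q(L)) = (-9740 - 399681344/189452535)*(-7282 - 152*√3/12) = -1845667372244*(-7282 - 38*√3/3)/189452535 = 13440149804680808/189452535 + 70135360145272*√3/568357605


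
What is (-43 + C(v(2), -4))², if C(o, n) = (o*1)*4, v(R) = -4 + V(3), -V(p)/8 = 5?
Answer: 47961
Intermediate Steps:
V(p) = -40 (V(p) = -8*5 = -40)
v(R) = -44 (v(R) = -4 - 40 = -44)
C(o, n) = 4*o (C(o, n) = o*4 = 4*o)
(-43 + C(v(2), -4))² = (-43 + 4*(-44))² = (-43 - 176)² = (-219)² = 47961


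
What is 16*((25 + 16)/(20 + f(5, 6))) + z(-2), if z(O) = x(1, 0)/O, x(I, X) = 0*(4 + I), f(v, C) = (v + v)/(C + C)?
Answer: 3936/125 ≈ 31.488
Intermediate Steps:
f(v, C) = v/C (f(v, C) = (2*v)/((2*C)) = (2*v)*(1/(2*C)) = v/C)
x(I, X) = 0
z(O) = 0 (z(O) = 0/O = 0)
16*((25 + 16)/(20 + f(5, 6))) + z(-2) = 16*((25 + 16)/(20 + 5/6)) + 0 = 16*(41/(20 + 5*(1/6))) + 0 = 16*(41/(20 + 5/6)) + 0 = 16*(41/(125/6)) + 0 = 16*(41*(6/125)) + 0 = 16*(246/125) + 0 = 3936/125 + 0 = 3936/125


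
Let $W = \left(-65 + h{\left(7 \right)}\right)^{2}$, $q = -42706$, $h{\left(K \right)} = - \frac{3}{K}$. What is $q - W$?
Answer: $- \frac{2302358}{49} \approx -46987.0$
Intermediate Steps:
$W = \frac{209764}{49}$ ($W = \left(-65 - \frac{3}{7}\right)^{2} = \left(- \frac{458}{7}\right)^{2} = \frac{209764}{49} \approx 4280.9$)
$q - W = -42706 - \frac{209764}{49} = - \frac{2302358}{49}$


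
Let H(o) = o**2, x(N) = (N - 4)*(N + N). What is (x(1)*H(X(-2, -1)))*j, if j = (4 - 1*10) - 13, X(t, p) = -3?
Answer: 1026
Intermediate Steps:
j = -19 (j = (4 - 10) - 13 = -6 - 13 = -19)
x(N) = 2*N*(-4 + N) (x(N) = (-4 + N)*(2*N) = 2*N*(-4 + N))
(x(1)*H(X(-2, -1)))*j = ((2*1*(-4 + 1))*(-3)**2)*(-19) = ((2*1*(-3))*9)*(-19) = -6*9*(-19) = -54*(-19) = 1026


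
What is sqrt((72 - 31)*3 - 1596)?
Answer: I*sqrt(1473) ≈ 38.38*I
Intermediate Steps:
sqrt((72 - 31)*3 - 1596) = sqrt(41*3 - 1596) = sqrt(123 - 1596) = sqrt(-1473) = I*sqrt(1473)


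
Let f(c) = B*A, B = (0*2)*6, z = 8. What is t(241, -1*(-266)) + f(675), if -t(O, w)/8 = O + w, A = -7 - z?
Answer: -4056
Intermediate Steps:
A = -15 (A = -7 - 1*8 = -7 - 8 = -15)
B = 0 (B = 0*6 = 0)
t(O, w) = -8*O - 8*w (t(O, w) = -8*(O + w) = -8*O - 8*w)
f(c) = 0 (f(c) = 0*(-15) = 0)
t(241, -1*(-266)) + f(675) = (-8*241 - (-8)*(-266)) + 0 = (-1928 - 8*266) + 0 = (-1928 - 2128) + 0 = -4056 + 0 = -4056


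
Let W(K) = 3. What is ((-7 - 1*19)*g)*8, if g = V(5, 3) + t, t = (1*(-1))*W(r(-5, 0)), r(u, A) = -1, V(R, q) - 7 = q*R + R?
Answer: -4992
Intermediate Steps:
V(R, q) = 7 + R + R*q (V(R, q) = 7 + (q*R + R) = 7 + (R*q + R) = 7 + (R + R*q) = 7 + R + R*q)
t = -3 (t = (1*(-1))*3 = -1*3 = -3)
g = 24 (g = (7 + 5 + 5*3) - 3 = (7 + 5 + 15) - 3 = 27 - 3 = 24)
((-7 - 1*19)*g)*8 = ((-7 - 1*19)*24)*8 = ((-7 - 19)*24)*8 = -26*24*8 = -624*8 = -4992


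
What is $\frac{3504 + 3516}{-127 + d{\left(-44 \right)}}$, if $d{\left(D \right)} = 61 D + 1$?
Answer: $- \frac{702}{281} \approx -2.4982$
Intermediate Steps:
$d{\left(D \right)} = 1 + 61 D$
$\frac{3504 + 3516}{-127 + d{\left(-44 \right)}} = \frac{3504 + 3516}{-127 + \left(1 + 61 \left(-44\right)\right)} = \frac{7020}{-127 + \left(1 - 2684\right)} = \frac{7020}{-127 - 2683} = \frac{7020}{-2810} = 7020 \left(- \frac{1}{2810}\right) = - \frac{702}{281}$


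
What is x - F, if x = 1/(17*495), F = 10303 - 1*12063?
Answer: 14810401/8415 ≈ 1760.0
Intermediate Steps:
F = -1760 (F = 10303 - 12063 = -1760)
x = 1/8415 ≈ 0.00011884
x - F = 1/8415 - 1*(-1760) = 1/8415 + 1760 = 14810401/8415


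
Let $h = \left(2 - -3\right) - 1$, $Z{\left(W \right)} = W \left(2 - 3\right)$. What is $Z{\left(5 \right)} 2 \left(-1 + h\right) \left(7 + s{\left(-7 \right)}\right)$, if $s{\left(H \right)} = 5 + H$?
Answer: $-150$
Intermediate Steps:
$Z{\left(W \right)} = - W$ ($Z{\left(W \right)} = W \left(-1\right) = - W$)
$h = 4$ ($h = \left(2 + 3\right) - 1 = 5 - 1 = 4$)
$Z{\left(5 \right)} 2 \left(-1 + h\right) \left(7 + s{\left(-7 \right)}\right) = \left(-1\right) 5 \cdot 2 \left(-1 + 4\right) \left(7 + \left(5 - 7\right)\right) = - 5 \cdot 2 \cdot 3 \left(7 - 2\right) = \left(-5\right) 6 \cdot 5 = \left(-30\right) 5 = -150$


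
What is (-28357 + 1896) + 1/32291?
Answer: -854452150/32291 ≈ -26461.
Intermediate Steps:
(-28357 + 1896) + 1/32291 = -26461 + 1/32291 = -854452150/32291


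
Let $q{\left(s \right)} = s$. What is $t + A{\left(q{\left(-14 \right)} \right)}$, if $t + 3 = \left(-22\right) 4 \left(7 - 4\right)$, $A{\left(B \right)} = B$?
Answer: $-281$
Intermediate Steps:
$t = -267$ ($t = -3 + \left(-22\right) 4 \left(7 - 4\right) = -3 - 88 \left(7 - 4\right) = -3 - 264 = -267$)
$t + A{\left(q{\left(-14 \right)} \right)} = -267 - 14 = -281$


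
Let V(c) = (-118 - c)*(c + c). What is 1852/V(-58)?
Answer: 463/1740 ≈ 0.26609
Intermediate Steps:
V(c) = 2*c*(-118 - c) (V(c) = (-118 - c)*(2*c) = 2*c*(-118 - c))
1852/V(-58) = 1852/((-2*(-58)*(118 - 58))) = 1852/((-2*(-58)*60)) = 1852/6960 = 1852*(1/6960) = 463/1740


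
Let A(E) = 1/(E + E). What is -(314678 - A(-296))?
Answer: -186289377/592 ≈ -3.1468e+5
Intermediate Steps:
A(E) = 1/(2*E)
-(314678 - A(-296)) = -(314678 - 1/(2*(-296))) = -(314678 - (-1)/(2*296)) = -(314678 - 1*(-1/592)) = -(314678 + 1/592) = -1*186289377/592 = -186289377/592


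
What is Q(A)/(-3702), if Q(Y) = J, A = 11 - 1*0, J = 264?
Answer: -44/617 ≈ -0.071313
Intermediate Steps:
A = 11 (A = 11 + 0 = 11)
Q(Y) = 264
Q(A)/(-3702) = 264/(-3702) = 264*(-1/3702) = -44/617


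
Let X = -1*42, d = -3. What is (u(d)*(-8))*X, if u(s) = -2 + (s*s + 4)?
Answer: 3696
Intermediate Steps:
X = -42
u(s) = 2 + s² (u(s) = -2 + (s² + 4) = -2 + (4 + s²) = 2 + s²)
(u(d)*(-8))*X = ((2 + (-3)²)*(-8))*(-42) = ((2 + 9)*(-8))*(-42) = (11*(-8))*(-42) = -88*(-42) = 3696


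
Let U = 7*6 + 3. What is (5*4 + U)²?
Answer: 4225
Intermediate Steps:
U = 45 (U = 42 + 3 = 45)
(5*4 + U)² = (5*4 + 45)² = (20 + 45)² = 65² = 4225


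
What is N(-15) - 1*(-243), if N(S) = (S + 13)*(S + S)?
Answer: 303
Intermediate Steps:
N(S) = 2*S*(13 + S) (N(S) = (13 + S)*(2*S) = 2*S*(13 + S))
N(-15) - 1*(-243) = 2*(-15)*(13 - 15) - 1*(-243) = 2*(-15)*(-2) + 243 = 60 + 243 = 303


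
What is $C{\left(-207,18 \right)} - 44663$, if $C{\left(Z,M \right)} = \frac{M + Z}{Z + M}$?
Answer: $-44662$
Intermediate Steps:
$C{\left(Z,M \right)} = 1$ ($C{\left(Z,M \right)} = \frac{M + Z}{M + Z} = 1$)
$C{\left(-207,18 \right)} - 44663 = 1 - 44663 = -44662$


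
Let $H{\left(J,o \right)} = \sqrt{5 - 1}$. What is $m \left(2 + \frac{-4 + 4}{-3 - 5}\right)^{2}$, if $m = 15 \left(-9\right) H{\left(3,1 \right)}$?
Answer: $-1080$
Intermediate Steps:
$H{\left(J,o \right)} = 2$ ($H{\left(J,o \right)} = \sqrt{4} = 2$)
$m = -270$ ($m = 15 \left(-9\right) 2 = \left(-135\right) 2 = -270$)
$m \left(2 + \frac{-4 + 4}{-3 - 5}\right)^{2} = - 270 \left(2 + \frac{-4 + 4}{-3 - 5}\right)^{2} = - 270 \left(2 + \frac{0}{-8}\right)^{2} = - 270 \left(2 + 0 \left(- \frac{1}{8}\right)\right)^{2} = - 270 \left(2 + 0\right)^{2} = - 270 \cdot 2^{2} = \left(-270\right) 4 = -1080$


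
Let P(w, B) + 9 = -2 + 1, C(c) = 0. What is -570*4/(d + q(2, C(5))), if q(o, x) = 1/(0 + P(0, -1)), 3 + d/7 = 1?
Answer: 7600/47 ≈ 161.70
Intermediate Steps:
d = -14 (d = -21 + 7*1 = -21 + 7 = -14)
P(w, B) = -10 (P(w, B) = -9 + (-2 + 1) = -9 - 1 = -10)
q(o, x) = -⅒ (q(o, x) = 1/(0 - 10) = 1/(-10) = -⅒)
-570*4/(d + q(2, C(5))) = -570*4/(-14 - ⅒) = -570*4/(-141/10) = -(-1900)*4/47 = -570*(-40/141) = 7600/47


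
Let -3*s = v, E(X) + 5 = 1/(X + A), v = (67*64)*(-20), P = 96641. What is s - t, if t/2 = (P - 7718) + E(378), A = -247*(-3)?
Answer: -55670002/373 ≈ -1.4925e+5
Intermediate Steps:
A = 741
v = -85760 (v = 4288*(-20) = -85760)
E(X) = -5 + 1/(741 + X) (E(X) = -5 + 1/(X + 741) = -5 + 1/(741 + X))
s = 85760/3 (s = -⅓*(-85760) = 85760/3 ≈ 28587.)
t = 198998486/1119 (t = 2*((96641 - 7718) + (-3704 - 5*378)/(741 + 378)) = 2*(88923 + (-3704 - 1890)/1119) = 2*(88923 + (1/1119)*(-5594)) = 2*(88923 - 5594/1119) = 2*(99499243/1119) = 198998486/1119 ≈ 1.7784e+5)
s - t = 85760/3 - 1*198998486/1119 = 85760/3 - 198998486/1119 = -55670002/373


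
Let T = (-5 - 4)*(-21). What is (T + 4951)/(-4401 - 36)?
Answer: -5140/4437 ≈ -1.1584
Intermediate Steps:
T = 189 (T = -9*(-21) = 189)
(T + 4951)/(-4401 - 36) = (189 + 4951)/(-4401 - 36) = 5140/(-4437) = 5140*(-1/4437) = -5140/4437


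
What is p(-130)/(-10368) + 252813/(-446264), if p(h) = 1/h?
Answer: -3276452189/5783581440 ≈ -0.56651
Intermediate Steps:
p(-130)/(-10368) + 252813/(-446264) = 1/(-130*(-10368)) + 252813/(-446264) = -1/130*(-1/10368) + 252813*(-1/446264) = 1/1347840 - 252813/446264 = -3276452189/5783581440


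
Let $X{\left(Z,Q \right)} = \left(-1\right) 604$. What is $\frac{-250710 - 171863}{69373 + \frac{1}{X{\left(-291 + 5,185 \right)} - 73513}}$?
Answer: $- \frac{31319843041}{5141718640} \approx -6.0913$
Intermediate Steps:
$X{\left(Z,Q \right)} = -604$
$\frac{-250710 - 171863}{69373 + \frac{1}{X{\left(-291 + 5,185 \right)} - 73513}} = \frac{-250710 - 171863}{69373 + \frac{1}{-604 - 73513}} = - \frac{422573}{69373 + \frac{1}{-74117}} = - \frac{422573}{69373 - \frac{1}{74117}} = - \frac{422573}{\frac{5141718640}{74117}} = \left(-422573\right) \frac{74117}{5141718640} = - \frac{31319843041}{5141718640}$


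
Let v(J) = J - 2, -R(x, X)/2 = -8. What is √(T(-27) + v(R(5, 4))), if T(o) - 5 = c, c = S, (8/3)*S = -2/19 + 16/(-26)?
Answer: √4570735/494 ≈ 4.3278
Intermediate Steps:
R(x, X) = 16 (R(x, X) = -2*(-8) = 16)
S = -267/988 (S = 3*(-2/19 + 16/(-26))/8 = 3*(-2*1/19 + 16*(-1/26))/8 = 3*(-2/19 - 8/13)/8 = (3/8)*(-178/247) = -267/988 ≈ -0.27024)
v(J) = -2 + J
c = -267/988 ≈ -0.27024
T(o) = 4673/988 (T(o) = 5 - 267/988 = 4673/988)
√(T(-27) + v(R(5, 4))) = √(4673/988 + (-2 + 16)) = √(4673/988 + 14) = √(18505/988) = √4570735/494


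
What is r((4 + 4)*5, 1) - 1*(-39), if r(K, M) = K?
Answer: 79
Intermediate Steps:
r((4 + 4)*5, 1) - 1*(-39) = (4 + 4)*5 - 1*(-39) = 8*5 + 39 = 40 + 39 = 79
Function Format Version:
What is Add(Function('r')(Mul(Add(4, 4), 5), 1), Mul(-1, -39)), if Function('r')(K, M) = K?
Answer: 79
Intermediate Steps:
Add(Function('r')(Mul(Add(4, 4), 5), 1), Mul(-1, -39)) = Add(Mul(Add(4, 4), 5), Mul(-1, -39)) = Add(Mul(8, 5), 39) = Add(40, 39) = 79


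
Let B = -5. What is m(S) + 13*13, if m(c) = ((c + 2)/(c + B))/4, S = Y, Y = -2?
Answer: 169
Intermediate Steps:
S = -2
m(c) = (2 + c)/(4*(-5 + c)) (m(c) = ((c + 2)/(c - 5))/4 = ((2 + c)/(-5 + c))*(¼) = (2 + c)/(4*(-5 + c)))
m(S) + 13*13 = (2 - 2)/(4*(-5 - 2)) + 13*13 = (¼)*0/(-7) + 169 = (¼)*(-⅐)*0 + 169 = 0 + 169 = 169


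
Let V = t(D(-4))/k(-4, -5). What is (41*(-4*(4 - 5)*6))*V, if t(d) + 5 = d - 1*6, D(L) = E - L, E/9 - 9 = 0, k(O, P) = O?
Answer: -18204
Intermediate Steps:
E = 81 (E = 81 + 9*0 = 81 + 0 = 81)
D(L) = 81 - L
t(d) = -11 + d (t(d) = -5 + (d - 1*6) = -5 + (d - 6) = -5 + (-6 + d) = -11 + d)
V = -37/2 (V = (-11 + (81 - 1*(-4)))/(-4) = (-11 + (81 + 4))*(-1/4) = (-11 + 85)*(-1/4) = 74*(-1/4) = -37/2 ≈ -18.500)
(41*(-4*(4 - 5)*6))*V = (41*(-4*(4 - 5)*6))*(-37/2) = (41*(-4*(-1)*6))*(-37/2) = (41*(4*6))*(-37/2) = (41*24)*(-37/2) = 984*(-37/2) = -18204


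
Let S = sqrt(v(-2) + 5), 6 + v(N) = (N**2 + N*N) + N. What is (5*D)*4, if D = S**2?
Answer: 100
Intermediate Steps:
v(N) = -6 + N + 2*N**2 (v(N) = -6 + ((N**2 + N*N) + N) = -6 + ((N**2 + N**2) + N) = -6 + (2*N**2 + N) = -6 + (N + 2*N**2) = -6 + N + 2*N**2)
S = sqrt(5) (S = sqrt((-6 - 2 + 2*(-2)**2) + 5) = sqrt((-6 - 2 + 2*4) + 5) = sqrt((-6 - 2 + 8) + 5) = sqrt(0 + 5) = sqrt(5) ≈ 2.2361)
D = 5 (D = (sqrt(5))**2 = 5)
(5*D)*4 = (5*5)*4 = 25*4 = 100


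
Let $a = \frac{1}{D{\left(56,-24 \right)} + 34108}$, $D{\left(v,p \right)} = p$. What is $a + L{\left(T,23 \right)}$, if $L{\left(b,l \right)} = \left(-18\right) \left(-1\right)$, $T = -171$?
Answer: $\frac{613513}{34084} \approx 18.0$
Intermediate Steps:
$a = \frac{1}{34084}$ ($a = \frac{1}{-24 + 34108} = \frac{1}{34084} \approx 2.9339 \cdot 10^{-5}$)
$L{\left(b,l \right)} = 18$
$a + L{\left(T,23 \right)} = \frac{1}{34084} + 18 = \frac{613513}{34084}$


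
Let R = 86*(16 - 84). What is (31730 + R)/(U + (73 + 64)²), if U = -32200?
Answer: -25882/13431 ≈ -1.9270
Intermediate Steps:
R = -5848 (R = 86*(-68) = -5848)
(31730 + R)/(U + (73 + 64)²) = (31730 - 5848)/(-32200 + (73 + 64)²) = 25882/(-32200 + 137²) = 25882/(-32200 + 18769) = 25882/(-13431) = 25882*(-1/13431) = -25882/13431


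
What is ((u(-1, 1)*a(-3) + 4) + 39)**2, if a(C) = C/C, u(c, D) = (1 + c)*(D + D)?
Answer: 1849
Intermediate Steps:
u(c, D) = 2*D*(1 + c) (u(c, D) = (1 + c)*(2*D) = 2*D*(1 + c))
a(C) = 1
((u(-1, 1)*a(-3) + 4) + 39)**2 = (((2*1*(1 - 1))*1 + 4) + 39)**2 = (((2*1*0)*1 + 4) + 39)**2 = ((0*1 + 4) + 39)**2 = ((0 + 4) + 39)**2 = (4 + 39)**2 = 43**2 = 1849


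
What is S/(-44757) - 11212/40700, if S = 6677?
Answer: -193392346/455402475 ≈ -0.42466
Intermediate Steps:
S/(-44757) - 11212/40700 = 6677/(-44757) - 11212/40700 = 6677*(-1/44757) - 11212*1/40700 = -6677/44757 - 2803/10175 = -193392346/455402475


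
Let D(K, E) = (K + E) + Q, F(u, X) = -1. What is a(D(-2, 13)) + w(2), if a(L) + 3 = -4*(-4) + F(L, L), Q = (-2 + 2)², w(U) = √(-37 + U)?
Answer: 12 + I*√35 ≈ 12.0 + 5.9161*I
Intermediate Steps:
Q = 0 (Q = 0² = 0)
D(K, E) = E + K (D(K, E) = (K + E) + 0 = (E + K) + 0 = E + K)
a(L) = 12 (a(L) = -3 + (-4*(-4) - 1) = -3 + (16 - 1) = -3 + 15 = 12)
a(D(-2, 13)) + w(2) = 12 + √(-37 + 2) = 12 + √(-35) = 12 + I*√35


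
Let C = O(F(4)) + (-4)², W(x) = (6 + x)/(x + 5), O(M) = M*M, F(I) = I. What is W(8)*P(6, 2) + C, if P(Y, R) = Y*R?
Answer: 584/13 ≈ 44.923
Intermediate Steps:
O(M) = M²
P(Y, R) = R*Y
W(x) = (6 + x)/(5 + x)
C = 32 (C = 4² + (-4)² = 16 + 16 = 32)
W(8)*P(6, 2) + C = ((6 + 8)/(5 + 8))*(2*6) + 32 = (14/13)*12 + 32 = 168/13 + 32 = 584/13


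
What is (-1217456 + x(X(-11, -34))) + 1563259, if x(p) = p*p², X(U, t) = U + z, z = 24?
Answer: 348000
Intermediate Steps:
X(U, t) = 24 + U (X(U, t) = U + 24 = 24 + U)
x(p) = p³
(-1217456 + x(X(-11, -34))) + 1563259 = (-1217456 + (24 - 11)³) + 1563259 = (-1217456 + 13³) + 1563259 = (-1217456 + 2197) + 1563259 = -1215259 + 1563259 = 348000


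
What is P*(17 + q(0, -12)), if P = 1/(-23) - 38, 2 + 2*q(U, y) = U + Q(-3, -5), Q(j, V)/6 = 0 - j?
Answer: -21875/23 ≈ -951.09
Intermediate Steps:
Q(j, V) = -6*j (Q(j, V) = 6*(0 - j) = 6*(-j) = -6*j)
q(U, y) = 8 + U/2 (q(U, y) = -1 + (U - 6*(-3))/2 = -1 + (U + 18)/2 = -1 + (18 + U)/2 = -1 + (9 + U/2) = 8 + U/2)
P = -875/23 (P = -1/23 - 38 = -875/23 ≈ -38.043)
P*(17 + q(0, -12)) = -875*(17 + (8 + (1/2)*0))/23 = -875*(17 + (8 + 0))/23 = -875*(17 + 8)/23 = -875/23*25 = -21875/23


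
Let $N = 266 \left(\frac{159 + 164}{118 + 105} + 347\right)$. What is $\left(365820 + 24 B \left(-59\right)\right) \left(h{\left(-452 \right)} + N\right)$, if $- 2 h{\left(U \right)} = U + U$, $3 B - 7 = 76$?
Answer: $\frac{6784415478640}{223} \approx 3.0423 \cdot 10^{10}$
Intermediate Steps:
$B = \frac{83}{3}$ ($B = \frac{7}{3} + \frac{1}{3} \cdot 76 = \frac{7}{3} + \frac{76}{3} = \frac{83}{3} \approx 27.667$)
$h{\left(U \right)} = - U$ ($h{\left(U \right)} = - \frac{U + U}{2} = - \frac{2 U}{2} = - U$)
$N = \frac{20669264}{223}$ ($N = 266 \left(\frac{323}{223} + 347\right) = 266 \cdot \frac{77704}{223} = \frac{20669264}{223} \approx 92687.0$)
$\left(365820 + 24 B \left(-59\right)\right) \left(h{\left(-452 \right)} + N\right) = \left(365820 + 24 \cdot \frac{83}{3} \left(-59\right)\right) \left(\left(-1\right) \left(-452\right) + \frac{20669264}{223}\right) = \left(365820 + 664 \left(-59\right)\right) \left(452 + \frac{20669264}{223}\right) = \left(365820 - 39176\right) \frac{20770060}{223} = 326644 \cdot \frac{20770060}{223} = \frac{6784415478640}{223}$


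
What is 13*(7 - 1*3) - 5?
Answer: 47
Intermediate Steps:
13*(7 - 1*3) - 5 = 13*(7 - 3) - 5 = 13*4 - 5 = 52 - 5 = 47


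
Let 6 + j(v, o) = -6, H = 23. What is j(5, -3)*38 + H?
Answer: -433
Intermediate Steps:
j(v, o) = -12 (j(v, o) = -6 - 6 = -12)
j(5, -3)*38 + H = -12*38 + 23 = -456 + 23 = -433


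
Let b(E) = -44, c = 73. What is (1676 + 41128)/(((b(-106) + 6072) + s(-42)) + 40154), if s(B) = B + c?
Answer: 42804/46213 ≈ 0.92623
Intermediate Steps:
s(B) = 73 + B (s(B) = B + 73 = 73 + B)
(1676 + 41128)/(((b(-106) + 6072) + s(-42)) + 40154) = (1676 + 41128)/(((-44 + 6072) + (73 - 42)) + 40154) = 42804/((6028 + 31) + 40154) = 42804/(6059 + 40154) = 42804/46213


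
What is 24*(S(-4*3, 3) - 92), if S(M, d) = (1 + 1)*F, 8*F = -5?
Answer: -2238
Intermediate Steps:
F = -5/8 (F = (⅛)*(-5) = -5/8 ≈ -0.62500)
S(M, d) = -5/4 (S(M, d) = (1 + 1)*(-5/8) = 2*(-5/8) = -5/4)
24*(S(-4*3, 3) - 92) = 24*(-5/4 - 92) = 24*(-373/4) = -2238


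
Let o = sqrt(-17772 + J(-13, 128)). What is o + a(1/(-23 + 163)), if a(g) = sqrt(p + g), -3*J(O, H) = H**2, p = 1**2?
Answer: sqrt(4935)/70 + 10*I*sqrt(2091)/3 ≈ 1.0036 + 152.42*I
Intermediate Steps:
p = 1
J(O, H) = -H**2/3
a(g) = sqrt(1 + g)
o = 10*I*sqrt(2091)/3 (o = sqrt(-17772 - 1/3*128**2) = sqrt(-17772 - 1/3*16384) = sqrt(-17772 - 16384/3) = sqrt(-69700/3) = 10*I*sqrt(2091)/3 ≈ 152.42*I)
o + a(1/(-23 + 163)) = 10*I*sqrt(2091)/3 + sqrt(1 + 1/(-23 + 163)) = 10*I*sqrt(2091)/3 + sqrt(1 + 1/140) = 10*I*sqrt(2091)/3 + sqrt(141/140) = 10*I*sqrt(2091)/3 + sqrt(4935)/70 = sqrt(4935)/70 + 10*I*sqrt(2091)/3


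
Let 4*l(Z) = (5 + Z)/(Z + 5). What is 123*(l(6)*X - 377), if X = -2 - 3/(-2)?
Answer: -371091/8 ≈ -46386.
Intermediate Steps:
l(Z) = ¼ (l(Z) = ((5 + Z)/(Z + 5))/4 = ((5 + Z)/(5 + Z))/4 = (¼)*1 = ¼)
X = -½ (X = -2 - 3*(-½) = -2 + 3/2 = -½ ≈ -0.50000)
123*(l(6)*X - 377) = 123*((¼)*(-½) - 377) = 123*(-⅛ - 377) = 123*(-3017/8) = -371091/8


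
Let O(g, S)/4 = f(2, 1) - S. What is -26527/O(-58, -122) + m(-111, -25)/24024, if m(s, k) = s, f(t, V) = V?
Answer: -1295405/24024 ≈ -53.921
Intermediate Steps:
O(g, S) = 4 - 4*S (O(g, S) = 4*(1 - S) = 4 - 4*S)
-26527/O(-58, -122) + m(-111, -25)/24024 = -26527/(4 - 4*(-122)) - 111/24024 = -26527/(4 + 488) - 111*1/24024 = -26527/492 - 37/8008 = -26527*1/492 - 37/8008 = -647/12 - 37/8008 = -1295405/24024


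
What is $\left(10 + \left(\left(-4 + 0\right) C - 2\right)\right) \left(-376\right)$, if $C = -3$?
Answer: $-7520$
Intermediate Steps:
$\left(10 + \left(\left(-4 + 0\right) C - 2\right)\right) \left(-376\right) = \left(10 - \left(2 - \left(-4 + 0\right) \left(-3\right)\right)\right) \left(-376\right) = \left(10 - -10\right) \left(-376\right) = \left(10 + \left(12 - 2\right)\right) \left(-376\right) = \left(10 + 10\right) \left(-376\right) = 20 \left(-376\right) = -7520$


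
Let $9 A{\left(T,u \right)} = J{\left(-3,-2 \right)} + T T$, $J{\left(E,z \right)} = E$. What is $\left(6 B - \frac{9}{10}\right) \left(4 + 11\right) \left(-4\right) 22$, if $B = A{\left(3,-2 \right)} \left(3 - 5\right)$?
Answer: $11748$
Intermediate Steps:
$A{\left(T,u \right)} = - \frac{1}{3} + \frac{T^{2}}{9}$ ($A{\left(T,u \right)} = \frac{-3 + T T}{9} = \frac{-3 + T^{2}}{9} = - \frac{1}{3} + \frac{T^{2}}{9}$)
$B = - \frac{4}{3}$ ($B = \left(- \frac{1}{3} + \frac{3^{2}}{9}\right) \left(3 - 5\right) = \left(- \frac{1}{3} + \frac{1}{9} \cdot 9\right) \left(-2\right) = \left(- \frac{1}{3} + 1\right) \left(-2\right) = \frac{2}{3} \left(-2\right) = - \frac{4}{3} \approx -1.3333$)
$\left(6 B - \frac{9}{10}\right) \left(4 + 11\right) \left(-4\right) 22 = \left(6 \left(- \frac{4}{3}\right) - \frac{9}{10}\right) \left(4 + 11\right) \left(-4\right) 22 = \left(-8 - \frac{9}{10}\right) 15 \left(-4\right) 22 = \left(- \frac{89}{10}\right) 15 \left(-4\right) 22 = \left(- \frac{267}{2}\right) \left(-4\right) 22 = 534 \cdot 22 = 11748$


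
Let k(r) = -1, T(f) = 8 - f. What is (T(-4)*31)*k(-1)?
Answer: -372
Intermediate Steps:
(T(-4)*31)*k(-1) = ((8 - 1*(-4))*31)*(-1) = ((8 + 4)*31)*(-1) = (12*31)*(-1) = 372*(-1) = -372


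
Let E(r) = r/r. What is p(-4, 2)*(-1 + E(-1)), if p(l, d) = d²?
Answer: 0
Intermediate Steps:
E(r) = 1
p(-4, 2)*(-1 + E(-1)) = 2²*(-1 + 1) = 4*0 = 0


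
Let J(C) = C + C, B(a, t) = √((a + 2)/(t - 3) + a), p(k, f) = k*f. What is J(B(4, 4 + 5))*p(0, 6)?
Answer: 0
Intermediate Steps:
p(k, f) = f*k
B(a, t) = √(a + (2 + a)/(-3 + t)) (B(a, t) = √((2 + a)/(-3 + t) + a) = √(a + (2 + a)/(-3 + t)))
J(C) = 2*C
J(B(4, 4 + 5))*p(0, 6) = (2*√((2 + 4 + 4*(-3 + (4 + 5)))/(-3 + (4 + 5))))*(6*0) = (2*√((2 + 4 + 4*(-3 + 9))/(-3 + 9)))*0 = (2*√((2 + 4 + 4*6)/6))*0 = (2*√((2 + 4 + 24)/6))*0 = (2*√((⅙)*30))*0 = (2*√5)*0 = 0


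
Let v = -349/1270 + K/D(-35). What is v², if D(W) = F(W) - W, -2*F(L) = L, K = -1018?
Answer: 275071927729/711288900 ≈ 386.72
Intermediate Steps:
F(L) = -L/2
D(W) = -3*W/2 (D(W) = -W/2 - W = -3*W/2)
v = -524473/26670 (v = -349/1270 - 1018/((-3/2*(-35))) = -349*1/1270 - 1018/105/2 = -349/1270 - 1018*2/105 = -349/1270 - 2036/105 = -524473/26670 ≈ -19.665)
v² = (-524473/26670)² = 275071927729/711288900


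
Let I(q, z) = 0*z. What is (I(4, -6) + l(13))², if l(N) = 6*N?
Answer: 6084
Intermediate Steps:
I(q, z) = 0
(I(4, -6) + l(13))² = (0 + 6*13)² = (0 + 78)² = 78² = 6084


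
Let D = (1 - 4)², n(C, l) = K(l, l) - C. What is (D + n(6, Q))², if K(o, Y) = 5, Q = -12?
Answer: 64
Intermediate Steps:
n(C, l) = 5 - C
D = 9 (D = (-3)² = 9)
(D + n(6, Q))² = (9 + (5 - 1*6))² = (9 + (5 - 6))² = (9 - 1)² = 8² = 64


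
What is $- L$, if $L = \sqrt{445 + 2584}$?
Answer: $- \sqrt{3029} \approx -55.036$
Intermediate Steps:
$L = \sqrt{3029} \approx 55.036$
$- L = - \sqrt{3029}$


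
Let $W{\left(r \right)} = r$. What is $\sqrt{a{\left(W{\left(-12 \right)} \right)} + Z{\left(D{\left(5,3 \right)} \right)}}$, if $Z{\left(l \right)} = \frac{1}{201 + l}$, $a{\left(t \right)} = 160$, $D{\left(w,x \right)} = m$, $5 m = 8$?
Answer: $\frac{\sqrt{164192105}}{1013} \approx 12.649$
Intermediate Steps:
$m = \frac{8}{5}$ ($m = \frac{1}{5} \cdot 8 = \frac{8}{5} \approx 1.6$)
$D{\left(w,x \right)} = \frac{8}{5}$
$\sqrt{a{\left(W{\left(-12 \right)} \right)} + Z{\left(D{\left(5,3 \right)} \right)}} = \sqrt{160 + \frac{1}{201 + \frac{8}{5}}} = \sqrt{160 + \frac{1}{\frac{1013}{5}}} = \sqrt{160 + \frac{5}{1013}} = \sqrt{\frac{162085}{1013}} = \frac{\sqrt{164192105}}{1013}$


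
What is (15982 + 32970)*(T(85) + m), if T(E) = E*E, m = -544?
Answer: 327048312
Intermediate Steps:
T(E) = E²
(15982 + 32970)*(T(85) + m) = (15982 + 32970)*(85² - 544) = 48952*(7225 - 544) = 48952*6681 = 327048312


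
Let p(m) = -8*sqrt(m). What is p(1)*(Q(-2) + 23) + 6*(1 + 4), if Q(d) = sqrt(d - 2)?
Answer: -154 - 16*I ≈ -154.0 - 16.0*I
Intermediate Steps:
Q(d) = sqrt(-2 + d)
p(1)*(Q(-2) + 23) + 6*(1 + 4) = (-8*sqrt(1))*(sqrt(-2 - 2) + 23) + 6*(1 + 4) = (-8*1)*(sqrt(-4) + 23) + 6*5 = -8*(2*I + 23) + 30 = -8*(23 + 2*I) + 30 = (-184 - 16*I) + 30 = -154 - 16*I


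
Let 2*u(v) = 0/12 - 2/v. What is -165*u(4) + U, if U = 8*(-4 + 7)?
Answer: 261/4 ≈ 65.250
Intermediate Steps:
u(v) = -1/v (u(v) = (0/12 - 2/v)/2 = (0*(1/12) - 2/v)/2 = (0 - 2/v)/2 = (-2/v)/2 = -1/v)
U = 24 (U = 8*3 = 24)
-165*u(4) + U = -(-165)/4 + 24 = -165*(-1/4) + 24 = 165/4 + 24 = 261/4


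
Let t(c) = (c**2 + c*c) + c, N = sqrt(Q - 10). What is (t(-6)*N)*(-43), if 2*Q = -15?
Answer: -1419*I*sqrt(70) ≈ -11872.0*I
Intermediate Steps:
Q = -15/2 (Q = (1/2)*(-15) = -15/2 ≈ -7.5000)
N = I*sqrt(70)/2 (N = sqrt(-15/2 - 10) = sqrt(-35/2) = I*sqrt(70)/2 ≈ 4.1833*I)
t(c) = c + 2*c**2 (t(c) = (c**2 + c**2) + c = 2*c**2 + c = c + 2*c**2)
(t(-6)*N)*(-43) = ((-6*(1 + 2*(-6)))*(I*sqrt(70)/2))*(-43) = ((-6*(1 - 12))*(I*sqrt(70)/2))*(-43) = ((-6*(-11))*(I*sqrt(70)/2))*(-43) = (66*(I*sqrt(70)/2))*(-43) = (33*I*sqrt(70))*(-43) = -1419*I*sqrt(70)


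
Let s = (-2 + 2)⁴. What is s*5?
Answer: 0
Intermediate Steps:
s = 0 (s = 0⁴ = 0)
s*5 = 0*5 = 0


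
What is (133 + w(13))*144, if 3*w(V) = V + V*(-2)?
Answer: 18528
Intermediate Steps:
w(V) = -V/3 (w(V) = (V + V*(-2))/3 = (V - 2*V)/3 = (-V)/3 = -V/3)
(133 + w(13))*144 = (133 - 1/3*13)*144 = (133 - 13/3)*144 = (386/3)*144 = 18528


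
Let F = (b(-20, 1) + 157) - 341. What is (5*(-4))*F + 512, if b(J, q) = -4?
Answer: 4272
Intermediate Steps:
F = -188 (F = (-4 + 157) - 341 = 153 - 341 = -188)
(5*(-4))*F + 512 = (5*(-4))*(-188) + 512 = -20*(-188) + 512 = 3760 + 512 = 4272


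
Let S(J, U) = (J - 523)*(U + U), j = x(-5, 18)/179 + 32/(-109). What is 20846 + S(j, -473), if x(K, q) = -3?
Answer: 10065677674/19511 ≈ 5.1590e+5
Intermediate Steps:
j = -6055/19511 (j = -3/179 + 32/(-109) = -3*1/179 + 32*(-1/109) = -3/179 - 32/109 = -6055/19511 ≈ -0.31034)
S(J, U) = 2*U*(-523 + J) (S(J, U) = (-523 + J)*(2*U) = 2*U*(-523 + J))
20846 + S(j, -473) = 20846 + 2*(-473)*(-523 - 6055/19511) = 20846 + 2*(-473)*(-10210308/19511) = 20846 + 9658951368/19511 = 10065677674/19511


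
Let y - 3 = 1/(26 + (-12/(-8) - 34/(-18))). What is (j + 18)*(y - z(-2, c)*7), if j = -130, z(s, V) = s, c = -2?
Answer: -1009232/529 ≈ -1907.8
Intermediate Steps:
y = 1605/529 (y = 3 + 1/(26 + (-12/(-8) - 34/(-18))) = 3 + 1/(26 + (-12*(-⅛) - 34*(-1/18))) = 3 + 1/(26 + (3/2 + 17/9)) = 3 + 1/(26 + 61/18) = 3 + 1/(529/18) = 3 + 18/529 = 1605/529 ≈ 3.0340)
(j + 18)*(y - z(-2, c)*7) = (-130 + 18)*(1605/529 - (-2)*7) = -112*(1605/529 - 1*(-14)) = -112*(1605/529 + 14) = -112*9011/529 = -1009232/529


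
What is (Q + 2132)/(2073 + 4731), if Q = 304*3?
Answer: 761/1701 ≈ 0.44738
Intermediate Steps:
Q = 912
(Q + 2132)/(2073 + 4731) = (912 + 2132)/(2073 + 4731) = 3044/6804 = 3044*(1/6804) = 761/1701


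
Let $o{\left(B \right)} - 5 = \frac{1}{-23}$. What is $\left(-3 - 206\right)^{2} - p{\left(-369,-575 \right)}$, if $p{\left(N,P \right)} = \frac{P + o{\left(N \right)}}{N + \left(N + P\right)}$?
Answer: $\frac{1319109408}{30199} \approx 43681.0$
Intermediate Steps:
$o{\left(B \right)} = \frac{114}{23}$ ($o{\left(B \right)} = 5 + \frac{1}{-23} = 5 - \frac{1}{23} = \frac{114}{23}$)
$p{\left(N,P \right)} = \frac{\frac{114}{23} + P}{P + 2 N}$ ($p{\left(N,P \right)} = \frac{P + \frac{114}{23}}{N + \left(N + P\right)} = \frac{\frac{114}{23} + P}{P + 2 N}$)
$\left(-3 - 206\right)^{2} - p{\left(-369,-575 \right)} = \left(-3 - 206\right)^{2} - \frac{\frac{114}{23} - 575}{-575 + 2 \left(-369\right)} = \left(-3 - 206\right)^{2} - \frac{1}{-575 - 738} \left(- \frac{13111}{23}\right) = \left(-3 - 206\right)^{2} - \frac{1}{-1313} \left(- \frac{13111}{23}\right) = \left(-209\right)^{2} - \left(- \frac{1}{1313}\right) \left(- \frac{13111}{23}\right) = 43681 - \frac{13111}{30199} = \frac{1319109408}{30199}$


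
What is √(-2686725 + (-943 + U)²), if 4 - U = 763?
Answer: √210079 ≈ 458.34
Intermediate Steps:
U = -759 (U = 4 - 1*763 = 4 - 763 = -759)
√(-2686725 + (-943 + U)²) = √(-2686725 + (-943 - 759)²) = √(-2686725 + (-1702)²) = √(-2686725 + 2896804) = √210079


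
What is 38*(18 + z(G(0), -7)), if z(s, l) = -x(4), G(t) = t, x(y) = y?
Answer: 532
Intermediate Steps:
z(s, l) = -4 (z(s, l) = -1*4 = -4)
38*(18 + z(G(0), -7)) = 38*(18 - 4) = 38*14 = 532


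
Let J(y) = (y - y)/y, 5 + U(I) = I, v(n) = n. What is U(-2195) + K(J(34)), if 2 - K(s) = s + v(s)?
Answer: -2198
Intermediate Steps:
U(I) = -5 + I
J(y) = 0 (J(y) = 0/y = 0)
K(s) = 2 - 2*s (K(s) = 2 - (s + s) = 2 - 2*s)
U(-2195) + K(J(34)) = (-5 - 2195) + (2 - 2*0) = -2200 + (2 + 0) = -2200 + 2 = -2198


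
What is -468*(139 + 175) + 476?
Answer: -146476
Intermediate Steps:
-468*(139 + 175) + 476 = -468*314 + 476 = -146952 + 476 = -146476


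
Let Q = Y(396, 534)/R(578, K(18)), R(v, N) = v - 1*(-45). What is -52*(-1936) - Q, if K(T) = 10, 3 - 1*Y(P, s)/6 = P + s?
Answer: 62724218/623 ≈ 1.0068e+5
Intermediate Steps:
Y(P, s) = 18 - 6*P - 6*s (Y(P, s) = 18 - 6*(P + s) = 18 + (-6*P - 6*s) = 18 - 6*P - 6*s)
R(v, N) = 45 + v (R(v, N) = v + 45 = 45 + v)
Q = -5562/623 (Q = (18 - 6*396 - 6*534)/(45 + 578) = (18 - 2376 - 3204)/623 = -5562*1/623 = -5562/623 ≈ -8.9278)
-52*(-1936) - Q = -52*(-1936) - 1*(-5562/623) = 100672 + 5562/623 = 62724218/623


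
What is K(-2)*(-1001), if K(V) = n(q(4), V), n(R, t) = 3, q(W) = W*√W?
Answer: -3003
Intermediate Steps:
q(W) = W^(3/2)
K(V) = 3
K(-2)*(-1001) = 3*(-1001) = -3003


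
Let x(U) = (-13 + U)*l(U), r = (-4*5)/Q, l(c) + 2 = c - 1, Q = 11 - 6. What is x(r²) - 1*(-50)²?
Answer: -2461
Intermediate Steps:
Q = 5
l(c) = -3 + c (l(c) = -2 + (c - 1) = -2 + (-1 + c) = -3 + c)
r = -4 (r = -4*5/5 = -20*⅕ = -4)
x(U) = (-13 + U)*(-3 + U)
x(r²) - 1*(-50)² = (-13 + (-4)²)*(-3 + (-4)²) - 1*(-50)² = (-13 + 16)*(-3 + 16) - 1*2500 = 3*13 - 2500 = 39 - 2500 = -2461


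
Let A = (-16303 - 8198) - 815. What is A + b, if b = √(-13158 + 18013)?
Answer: -25316 + √4855 ≈ -25246.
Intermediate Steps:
b = √4855 ≈ 69.678
A = -25316 (A = -24501 - 815 = -25316)
A + b = -25316 + √4855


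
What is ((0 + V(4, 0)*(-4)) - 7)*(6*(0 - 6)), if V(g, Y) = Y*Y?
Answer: 252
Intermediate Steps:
V(g, Y) = Y**2
((0 + V(4, 0)*(-4)) - 7)*(6*(0 - 6)) = ((0 + 0**2*(-4)) - 7)*(6*(0 - 6)) = ((0 + 0*(-4)) - 7)*(6*(-6)) = ((0 + 0) - 7)*(-36) = (0 - 7)*(-36) = -7*(-36) = 252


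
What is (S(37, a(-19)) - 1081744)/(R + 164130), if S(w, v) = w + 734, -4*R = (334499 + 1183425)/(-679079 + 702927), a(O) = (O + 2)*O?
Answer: -25779044104/3913792759 ≈ -6.5867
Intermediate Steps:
a(O) = O*(2 + O) (a(O) = (2 + O)*O = O*(2 + O))
R = -379481/23848 (R = -(334499 + 1183425)/(4*(-679079 + 702927)) = -379481/23848 ≈ -15.912)
S(w, v) = 734 + w
(S(37, a(-19)) - 1081744)/(R + 164130) = ((734 + 37) - 1081744)/(-379481/23848 + 164130) = (771 - 1081744)/(3913792759/23848) = -1080973*23848/3913792759 = -25779044104/3913792759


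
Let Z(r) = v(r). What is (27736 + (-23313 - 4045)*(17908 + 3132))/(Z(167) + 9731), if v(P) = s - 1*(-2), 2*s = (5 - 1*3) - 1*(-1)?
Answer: -1151169168/19469 ≈ -59128.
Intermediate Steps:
s = 3/2 (s = ((5 - 1*3) - 1*(-1))/2 = ((5 - 3) + 1)/2 = (2 + 1)/2 = (½)*3 = 3/2 ≈ 1.5000)
v(P) = 7/2 (v(P) = 3/2 - 1*(-2) = 3/2 + 2 = 7/2)
Z(r) = 7/2
(27736 + (-23313 - 4045)*(17908 + 3132))/(Z(167) + 9731) = (27736 + (-23313 - 4045)*(17908 + 3132))/(7/2 + 9731) = (27736 - 27358*21040)/(19469/2) = (27736 - 575612320)*(2/19469) = -575584584*2/19469 = -1151169168/19469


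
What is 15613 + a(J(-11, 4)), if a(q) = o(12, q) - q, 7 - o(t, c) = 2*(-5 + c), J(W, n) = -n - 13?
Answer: 15681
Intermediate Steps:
J(W, n) = -13 - n
o(t, c) = 17 - 2*c (o(t, c) = 7 - 2*(-5 + c) = 7 - (-10 + 2*c) = 7 + (10 - 2*c) = 17 - 2*c)
a(q) = 17 - 3*q (a(q) = (17 - 2*q) - q = 17 - 3*q)
15613 + a(J(-11, 4)) = 15613 + (17 - 3*(-13 - 1*4)) = 15613 + (17 - 3*(-13 - 4)) = 15613 + (17 - 3*(-17)) = 15613 + (17 + 51) = 15613 + 68 = 15681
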